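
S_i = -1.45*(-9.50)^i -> [-1.45, 13.78, -130.86, 1243.19, -11810.34]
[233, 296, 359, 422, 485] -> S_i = 233 + 63*i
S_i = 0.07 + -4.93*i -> [0.07, -4.86, -9.79, -14.72, -19.65]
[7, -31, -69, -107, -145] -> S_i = 7 + -38*i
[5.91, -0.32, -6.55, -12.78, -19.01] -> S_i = 5.91 + -6.23*i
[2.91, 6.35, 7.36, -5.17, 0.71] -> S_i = Random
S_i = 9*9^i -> [9, 81, 729, 6561, 59049]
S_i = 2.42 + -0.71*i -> [2.42, 1.71, 1.0, 0.29, -0.42]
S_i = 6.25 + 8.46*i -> [6.25, 14.71, 23.17, 31.63, 40.09]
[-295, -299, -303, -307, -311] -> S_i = -295 + -4*i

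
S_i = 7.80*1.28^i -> [7.8, 9.98, 12.78, 16.36, 20.94]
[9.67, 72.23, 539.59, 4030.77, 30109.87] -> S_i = 9.67*7.47^i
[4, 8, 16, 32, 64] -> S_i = 4*2^i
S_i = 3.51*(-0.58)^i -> [3.51, -2.04, 1.18, -0.68, 0.4]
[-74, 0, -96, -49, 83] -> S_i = Random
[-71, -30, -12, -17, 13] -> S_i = Random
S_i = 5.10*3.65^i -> [5.1, 18.61, 67.94, 248.0, 905.19]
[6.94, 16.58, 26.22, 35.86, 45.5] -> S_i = 6.94 + 9.64*i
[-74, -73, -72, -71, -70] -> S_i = -74 + 1*i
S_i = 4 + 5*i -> [4, 9, 14, 19, 24]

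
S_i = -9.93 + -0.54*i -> [-9.93, -10.47, -11.01, -11.55, -12.09]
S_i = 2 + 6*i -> [2, 8, 14, 20, 26]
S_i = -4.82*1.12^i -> [-4.82, -5.4, -6.05, -6.77, -7.58]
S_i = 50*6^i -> [50, 300, 1800, 10800, 64800]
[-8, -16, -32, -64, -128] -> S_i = -8*2^i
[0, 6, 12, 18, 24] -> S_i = 0 + 6*i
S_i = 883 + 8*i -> [883, 891, 899, 907, 915]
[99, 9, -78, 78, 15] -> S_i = Random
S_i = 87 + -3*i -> [87, 84, 81, 78, 75]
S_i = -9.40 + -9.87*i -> [-9.4, -19.27, -29.14, -39.01, -48.88]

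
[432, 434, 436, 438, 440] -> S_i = 432 + 2*i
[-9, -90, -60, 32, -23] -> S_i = Random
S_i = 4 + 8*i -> [4, 12, 20, 28, 36]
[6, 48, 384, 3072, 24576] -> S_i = 6*8^i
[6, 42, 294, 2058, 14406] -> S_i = 6*7^i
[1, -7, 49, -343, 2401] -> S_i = 1*-7^i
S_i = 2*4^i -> [2, 8, 32, 128, 512]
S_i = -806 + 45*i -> [-806, -761, -716, -671, -626]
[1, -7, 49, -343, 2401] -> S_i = 1*-7^i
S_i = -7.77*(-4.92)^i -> [-7.77, 38.23, -188.08, 925.37, -4552.83]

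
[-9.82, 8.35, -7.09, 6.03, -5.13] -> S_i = -9.82*(-0.85)^i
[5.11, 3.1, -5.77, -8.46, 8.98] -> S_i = Random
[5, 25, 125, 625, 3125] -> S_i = 5*5^i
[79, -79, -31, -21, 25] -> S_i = Random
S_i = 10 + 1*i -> [10, 11, 12, 13, 14]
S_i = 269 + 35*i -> [269, 304, 339, 374, 409]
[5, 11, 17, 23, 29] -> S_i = 5 + 6*i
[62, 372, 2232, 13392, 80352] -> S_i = 62*6^i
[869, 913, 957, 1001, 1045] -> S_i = 869 + 44*i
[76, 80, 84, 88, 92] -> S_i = 76 + 4*i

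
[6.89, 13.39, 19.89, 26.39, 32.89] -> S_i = 6.89 + 6.50*i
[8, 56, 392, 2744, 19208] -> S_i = 8*7^i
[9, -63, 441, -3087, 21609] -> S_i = 9*-7^i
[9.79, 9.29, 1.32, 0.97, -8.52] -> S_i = Random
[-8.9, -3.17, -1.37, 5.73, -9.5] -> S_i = Random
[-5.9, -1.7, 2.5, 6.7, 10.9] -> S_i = -5.90 + 4.20*i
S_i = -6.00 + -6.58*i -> [-6.0, -12.58, -19.16, -25.74, -32.32]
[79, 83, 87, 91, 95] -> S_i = 79 + 4*i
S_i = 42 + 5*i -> [42, 47, 52, 57, 62]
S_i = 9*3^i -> [9, 27, 81, 243, 729]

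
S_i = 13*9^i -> [13, 117, 1053, 9477, 85293]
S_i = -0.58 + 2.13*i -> [-0.58, 1.55, 3.68, 5.81, 7.94]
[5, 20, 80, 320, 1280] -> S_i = 5*4^i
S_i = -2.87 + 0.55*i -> [-2.87, -2.32, -1.77, -1.22, -0.67]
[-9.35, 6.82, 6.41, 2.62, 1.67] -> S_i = Random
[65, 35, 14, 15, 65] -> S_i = Random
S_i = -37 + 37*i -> [-37, 0, 37, 74, 111]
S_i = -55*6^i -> [-55, -330, -1980, -11880, -71280]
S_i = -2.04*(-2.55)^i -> [-2.04, 5.2, -13.27, 33.83, -86.26]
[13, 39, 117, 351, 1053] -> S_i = 13*3^i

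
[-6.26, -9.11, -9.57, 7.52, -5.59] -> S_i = Random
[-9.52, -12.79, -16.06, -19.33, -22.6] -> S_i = -9.52 + -3.27*i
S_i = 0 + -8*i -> [0, -8, -16, -24, -32]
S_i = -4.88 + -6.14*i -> [-4.88, -11.02, -17.16, -23.3, -29.44]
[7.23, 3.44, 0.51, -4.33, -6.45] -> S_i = Random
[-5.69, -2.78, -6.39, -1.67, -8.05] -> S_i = Random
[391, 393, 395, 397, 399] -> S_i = 391 + 2*i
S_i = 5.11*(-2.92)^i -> [5.11, -14.92, 43.57, -127.22, 371.49]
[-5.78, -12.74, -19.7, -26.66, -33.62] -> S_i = -5.78 + -6.96*i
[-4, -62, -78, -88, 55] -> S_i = Random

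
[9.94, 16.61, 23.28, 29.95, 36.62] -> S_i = 9.94 + 6.67*i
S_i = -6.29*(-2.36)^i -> [-6.29, 14.84, -35.03, 82.68, -195.12]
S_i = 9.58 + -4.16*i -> [9.58, 5.42, 1.26, -2.9, -7.06]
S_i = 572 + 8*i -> [572, 580, 588, 596, 604]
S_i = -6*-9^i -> [-6, 54, -486, 4374, -39366]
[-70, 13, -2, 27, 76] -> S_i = Random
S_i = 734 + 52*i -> [734, 786, 838, 890, 942]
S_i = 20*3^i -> [20, 60, 180, 540, 1620]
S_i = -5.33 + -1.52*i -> [-5.33, -6.85, -8.37, -9.89, -11.41]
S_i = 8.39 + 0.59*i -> [8.39, 8.98, 9.57, 10.16, 10.75]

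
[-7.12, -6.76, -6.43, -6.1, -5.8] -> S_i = -7.12*0.95^i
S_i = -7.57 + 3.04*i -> [-7.57, -4.53, -1.49, 1.55, 4.59]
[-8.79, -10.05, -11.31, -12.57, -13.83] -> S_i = -8.79 + -1.26*i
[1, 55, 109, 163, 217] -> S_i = 1 + 54*i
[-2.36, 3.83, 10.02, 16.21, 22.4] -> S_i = -2.36 + 6.19*i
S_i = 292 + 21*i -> [292, 313, 334, 355, 376]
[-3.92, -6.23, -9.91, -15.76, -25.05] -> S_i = -3.92*1.59^i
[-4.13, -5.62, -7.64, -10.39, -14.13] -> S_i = -4.13*1.36^i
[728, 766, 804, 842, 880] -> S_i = 728 + 38*i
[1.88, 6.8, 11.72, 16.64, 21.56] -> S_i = 1.88 + 4.92*i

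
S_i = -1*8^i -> [-1, -8, -64, -512, -4096]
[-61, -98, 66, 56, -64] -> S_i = Random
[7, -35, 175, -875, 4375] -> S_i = 7*-5^i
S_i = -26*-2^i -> [-26, 52, -104, 208, -416]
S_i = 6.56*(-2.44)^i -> [6.56, -16.01, 39.06, -95.3, 232.52]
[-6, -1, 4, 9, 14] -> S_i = -6 + 5*i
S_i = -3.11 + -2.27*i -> [-3.11, -5.38, -7.65, -9.92, -12.19]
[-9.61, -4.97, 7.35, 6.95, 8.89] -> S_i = Random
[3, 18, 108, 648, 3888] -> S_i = 3*6^i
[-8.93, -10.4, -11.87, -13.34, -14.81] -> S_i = -8.93 + -1.47*i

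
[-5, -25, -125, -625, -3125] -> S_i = -5*5^i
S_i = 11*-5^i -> [11, -55, 275, -1375, 6875]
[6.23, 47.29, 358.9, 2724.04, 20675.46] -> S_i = 6.23*7.59^i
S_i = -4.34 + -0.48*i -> [-4.34, -4.82, -5.3, -5.78, -6.26]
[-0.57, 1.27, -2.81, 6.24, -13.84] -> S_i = -0.57*(-2.22)^i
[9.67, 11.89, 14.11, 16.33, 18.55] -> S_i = 9.67 + 2.22*i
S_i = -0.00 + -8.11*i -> [-0.0, -8.11, -16.22, -24.33, -32.44]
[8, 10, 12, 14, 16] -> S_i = 8 + 2*i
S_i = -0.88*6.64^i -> [-0.88, -5.84, -38.8, -257.62, -1710.63]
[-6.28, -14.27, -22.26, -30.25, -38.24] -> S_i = -6.28 + -7.99*i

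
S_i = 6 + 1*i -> [6, 7, 8, 9, 10]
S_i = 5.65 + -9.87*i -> [5.65, -4.22, -14.09, -23.96, -33.83]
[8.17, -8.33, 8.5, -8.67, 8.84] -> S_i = 8.17*(-1.02)^i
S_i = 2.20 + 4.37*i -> [2.2, 6.57, 10.94, 15.31, 19.68]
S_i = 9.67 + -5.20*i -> [9.67, 4.47, -0.73, -5.93, -11.13]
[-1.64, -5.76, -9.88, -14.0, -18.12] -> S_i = -1.64 + -4.12*i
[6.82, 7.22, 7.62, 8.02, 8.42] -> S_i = 6.82 + 0.40*i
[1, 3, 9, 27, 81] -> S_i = 1*3^i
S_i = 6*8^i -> [6, 48, 384, 3072, 24576]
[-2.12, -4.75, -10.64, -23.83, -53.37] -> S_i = -2.12*2.24^i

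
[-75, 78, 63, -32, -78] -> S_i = Random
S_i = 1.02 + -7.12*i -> [1.02, -6.1, -13.22, -20.34, -27.46]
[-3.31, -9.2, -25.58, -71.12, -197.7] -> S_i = -3.31*2.78^i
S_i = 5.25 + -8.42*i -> [5.25, -3.17, -11.59, -20.01, -28.43]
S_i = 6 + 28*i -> [6, 34, 62, 90, 118]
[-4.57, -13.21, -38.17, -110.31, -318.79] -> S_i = -4.57*2.89^i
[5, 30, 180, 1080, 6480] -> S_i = 5*6^i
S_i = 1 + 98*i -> [1, 99, 197, 295, 393]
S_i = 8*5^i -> [8, 40, 200, 1000, 5000]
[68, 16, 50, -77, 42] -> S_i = Random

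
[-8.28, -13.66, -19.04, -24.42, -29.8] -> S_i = -8.28 + -5.38*i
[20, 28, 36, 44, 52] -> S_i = 20 + 8*i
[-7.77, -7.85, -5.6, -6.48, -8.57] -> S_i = Random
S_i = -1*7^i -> [-1, -7, -49, -343, -2401]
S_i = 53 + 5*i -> [53, 58, 63, 68, 73]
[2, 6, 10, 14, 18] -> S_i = 2 + 4*i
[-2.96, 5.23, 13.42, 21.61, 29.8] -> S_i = -2.96 + 8.19*i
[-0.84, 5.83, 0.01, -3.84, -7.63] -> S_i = Random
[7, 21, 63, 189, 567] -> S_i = 7*3^i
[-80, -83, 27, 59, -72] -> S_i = Random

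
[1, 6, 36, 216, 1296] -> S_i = 1*6^i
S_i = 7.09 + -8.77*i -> [7.09, -1.68, -10.45, -19.22, -27.99]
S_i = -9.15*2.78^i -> [-9.15, -25.44, -70.71, -196.59, -546.51]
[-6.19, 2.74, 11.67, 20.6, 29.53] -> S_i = -6.19 + 8.93*i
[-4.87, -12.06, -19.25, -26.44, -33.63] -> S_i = -4.87 + -7.19*i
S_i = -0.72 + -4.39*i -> [-0.72, -5.11, -9.5, -13.89, -18.28]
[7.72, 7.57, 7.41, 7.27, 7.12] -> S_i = 7.72*0.98^i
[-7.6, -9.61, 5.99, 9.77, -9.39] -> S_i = Random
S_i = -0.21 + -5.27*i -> [-0.21, -5.48, -10.75, -16.02, -21.29]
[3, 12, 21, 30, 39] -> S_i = 3 + 9*i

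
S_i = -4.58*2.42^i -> [-4.58, -11.08, -26.82, -64.91, -157.08]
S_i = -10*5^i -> [-10, -50, -250, -1250, -6250]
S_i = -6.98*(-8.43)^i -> [-6.98, 58.84, -496.03, 4181.56, -35250.54]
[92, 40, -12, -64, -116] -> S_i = 92 + -52*i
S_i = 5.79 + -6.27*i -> [5.79, -0.48, -6.75, -13.02, -19.29]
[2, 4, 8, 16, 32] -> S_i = 2*2^i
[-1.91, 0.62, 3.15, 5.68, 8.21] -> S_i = -1.91 + 2.53*i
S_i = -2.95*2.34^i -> [-2.95, -6.9, -16.15, -37.8, -88.45]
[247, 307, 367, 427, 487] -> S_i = 247 + 60*i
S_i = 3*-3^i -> [3, -9, 27, -81, 243]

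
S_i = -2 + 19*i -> [-2, 17, 36, 55, 74]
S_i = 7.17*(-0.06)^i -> [7.17, -0.43, 0.03, -0.0, 0.0]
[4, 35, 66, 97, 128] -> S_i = 4 + 31*i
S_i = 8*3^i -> [8, 24, 72, 216, 648]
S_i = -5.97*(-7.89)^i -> [-5.97, 47.1, -371.65, 2932.28, -23135.68]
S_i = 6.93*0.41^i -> [6.93, 2.84, 1.16, 0.48, 0.2]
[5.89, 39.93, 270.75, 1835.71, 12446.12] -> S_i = 5.89*6.78^i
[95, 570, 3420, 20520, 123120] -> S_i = 95*6^i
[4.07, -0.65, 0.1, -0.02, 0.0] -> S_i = 4.07*(-0.16)^i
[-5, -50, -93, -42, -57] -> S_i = Random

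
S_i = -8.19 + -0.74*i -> [-8.19, -8.93, -9.67, -10.41, -11.15]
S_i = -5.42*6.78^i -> [-5.42, -36.75, -249.15, -1689.23, -11452.97]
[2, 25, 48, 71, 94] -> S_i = 2 + 23*i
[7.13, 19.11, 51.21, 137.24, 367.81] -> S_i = 7.13*2.68^i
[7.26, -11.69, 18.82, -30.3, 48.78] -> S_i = 7.26*(-1.61)^i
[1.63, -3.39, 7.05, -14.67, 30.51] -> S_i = 1.63*(-2.08)^i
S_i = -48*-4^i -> [-48, 192, -768, 3072, -12288]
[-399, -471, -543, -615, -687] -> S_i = -399 + -72*i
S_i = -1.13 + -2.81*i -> [-1.13, -3.94, -6.75, -9.56, -12.37]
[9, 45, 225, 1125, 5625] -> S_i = 9*5^i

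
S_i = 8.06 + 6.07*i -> [8.06, 14.13, 20.2, 26.27, 32.34]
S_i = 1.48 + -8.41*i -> [1.48, -6.93, -15.34, -23.75, -32.16]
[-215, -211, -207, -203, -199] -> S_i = -215 + 4*i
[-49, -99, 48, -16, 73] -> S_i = Random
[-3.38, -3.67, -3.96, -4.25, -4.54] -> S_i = -3.38 + -0.29*i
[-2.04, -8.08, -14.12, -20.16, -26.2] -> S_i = -2.04 + -6.04*i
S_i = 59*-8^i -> [59, -472, 3776, -30208, 241664]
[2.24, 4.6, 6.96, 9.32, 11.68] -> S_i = 2.24 + 2.36*i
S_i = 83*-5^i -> [83, -415, 2075, -10375, 51875]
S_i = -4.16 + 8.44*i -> [-4.16, 4.28, 12.72, 21.16, 29.6]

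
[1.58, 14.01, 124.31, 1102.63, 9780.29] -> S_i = 1.58*8.87^i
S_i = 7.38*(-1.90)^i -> [7.38, -14.02, 26.64, -50.62, 96.18]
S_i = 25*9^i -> [25, 225, 2025, 18225, 164025]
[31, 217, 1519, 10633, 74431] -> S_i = 31*7^i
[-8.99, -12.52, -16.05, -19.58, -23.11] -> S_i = -8.99 + -3.53*i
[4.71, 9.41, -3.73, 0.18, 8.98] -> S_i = Random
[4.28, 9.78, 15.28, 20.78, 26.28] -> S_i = 4.28 + 5.50*i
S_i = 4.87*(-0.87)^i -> [4.87, -4.24, 3.69, -3.21, 2.79]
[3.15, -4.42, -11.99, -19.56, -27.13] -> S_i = 3.15 + -7.57*i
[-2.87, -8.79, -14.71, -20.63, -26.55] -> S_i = -2.87 + -5.92*i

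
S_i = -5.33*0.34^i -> [-5.33, -1.81, -0.62, -0.21, -0.07]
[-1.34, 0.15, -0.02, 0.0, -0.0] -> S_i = -1.34*(-0.11)^i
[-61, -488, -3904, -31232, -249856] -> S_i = -61*8^i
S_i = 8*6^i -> [8, 48, 288, 1728, 10368]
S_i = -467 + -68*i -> [-467, -535, -603, -671, -739]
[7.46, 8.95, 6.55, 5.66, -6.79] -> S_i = Random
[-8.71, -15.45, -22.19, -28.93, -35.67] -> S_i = -8.71 + -6.74*i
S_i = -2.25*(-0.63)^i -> [-2.25, 1.42, -0.89, 0.56, -0.35]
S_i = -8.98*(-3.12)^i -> [-8.98, 28.02, -87.41, 272.73, -850.93]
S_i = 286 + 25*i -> [286, 311, 336, 361, 386]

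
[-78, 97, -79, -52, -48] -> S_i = Random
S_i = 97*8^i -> [97, 776, 6208, 49664, 397312]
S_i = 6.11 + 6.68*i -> [6.11, 12.79, 19.47, 26.15, 32.83]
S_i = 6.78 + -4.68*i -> [6.78, 2.1, -2.58, -7.26, -11.94]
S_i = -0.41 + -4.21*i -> [-0.41, -4.62, -8.83, -13.04, -17.25]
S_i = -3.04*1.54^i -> [-3.04, -4.68, -7.21, -11.1, -17.1]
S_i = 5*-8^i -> [5, -40, 320, -2560, 20480]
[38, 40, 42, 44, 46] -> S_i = 38 + 2*i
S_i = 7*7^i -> [7, 49, 343, 2401, 16807]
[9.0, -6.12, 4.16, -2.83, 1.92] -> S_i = 9.00*(-0.68)^i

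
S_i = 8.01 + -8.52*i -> [8.01, -0.51, -9.03, -17.55, -26.07]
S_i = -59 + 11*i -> [-59, -48, -37, -26, -15]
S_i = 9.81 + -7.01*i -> [9.81, 2.8, -4.21, -11.22, -18.23]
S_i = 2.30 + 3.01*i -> [2.3, 5.31, 8.32, 11.33, 14.34]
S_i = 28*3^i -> [28, 84, 252, 756, 2268]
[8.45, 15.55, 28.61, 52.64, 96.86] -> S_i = 8.45*1.84^i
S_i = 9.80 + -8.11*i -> [9.8, 1.69, -6.42, -14.53, -22.64]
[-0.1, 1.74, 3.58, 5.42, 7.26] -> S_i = -0.10 + 1.84*i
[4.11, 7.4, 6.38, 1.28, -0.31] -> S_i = Random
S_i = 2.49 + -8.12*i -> [2.49, -5.63, -13.75, -21.87, -29.99]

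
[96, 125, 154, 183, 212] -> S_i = 96 + 29*i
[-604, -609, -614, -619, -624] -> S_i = -604 + -5*i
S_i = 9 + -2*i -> [9, 7, 5, 3, 1]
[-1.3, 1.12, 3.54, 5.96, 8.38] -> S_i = -1.30 + 2.42*i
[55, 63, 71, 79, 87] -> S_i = 55 + 8*i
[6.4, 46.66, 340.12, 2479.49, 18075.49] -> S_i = 6.40*7.29^i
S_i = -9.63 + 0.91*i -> [-9.63, -8.72, -7.81, -6.9, -5.99]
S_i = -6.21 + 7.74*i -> [-6.21, 1.53, 9.27, 17.01, 24.75]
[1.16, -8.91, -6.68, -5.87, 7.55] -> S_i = Random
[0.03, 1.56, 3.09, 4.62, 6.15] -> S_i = 0.03 + 1.53*i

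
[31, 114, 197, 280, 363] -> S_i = 31 + 83*i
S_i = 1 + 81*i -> [1, 82, 163, 244, 325]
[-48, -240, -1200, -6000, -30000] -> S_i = -48*5^i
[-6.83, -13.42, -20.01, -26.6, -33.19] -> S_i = -6.83 + -6.59*i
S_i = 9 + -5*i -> [9, 4, -1, -6, -11]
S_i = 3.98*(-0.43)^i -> [3.98, -1.71, 0.74, -0.32, 0.14]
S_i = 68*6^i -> [68, 408, 2448, 14688, 88128]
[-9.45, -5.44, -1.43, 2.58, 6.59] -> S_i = -9.45 + 4.01*i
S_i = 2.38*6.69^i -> [2.38, 15.92, 106.52, 712.62, 4767.4]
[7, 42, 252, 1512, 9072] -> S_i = 7*6^i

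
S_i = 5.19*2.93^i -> [5.19, 15.21, 44.56, 130.55, 382.51]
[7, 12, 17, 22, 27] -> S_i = 7 + 5*i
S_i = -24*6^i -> [-24, -144, -864, -5184, -31104]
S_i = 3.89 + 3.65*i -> [3.89, 7.54, 11.19, 14.84, 18.49]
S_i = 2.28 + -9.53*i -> [2.28, -7.25, -16.78, -26.31, -35.84]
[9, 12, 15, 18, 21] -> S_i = 9 + 3*i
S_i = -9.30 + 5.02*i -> [-9.3, -4.28, 0.74, 5.76, 10.78]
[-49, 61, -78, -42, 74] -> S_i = Random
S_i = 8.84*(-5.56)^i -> [8.84, -49.15, 273.28, -1519.42, 8447.95]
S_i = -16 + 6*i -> [-16, -10, -4, 2, 8]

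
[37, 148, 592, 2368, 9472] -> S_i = 37*4^i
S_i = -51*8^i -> [-51, -408, -3264, -26112, -208896]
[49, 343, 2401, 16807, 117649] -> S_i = 49*7^i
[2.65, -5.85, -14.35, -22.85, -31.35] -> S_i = 2.65 + -8.50*i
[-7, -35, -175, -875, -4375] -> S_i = -7*5^i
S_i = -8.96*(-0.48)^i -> [-8.96, 4.3, -2.06, 0.99, -0.48]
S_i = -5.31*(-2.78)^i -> [-5.31, 14.76, -41.04, 114.09, -317.16]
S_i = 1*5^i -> [1, 5, 25, 125, 625]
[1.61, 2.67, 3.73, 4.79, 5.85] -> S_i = 1.61 + 1.06*i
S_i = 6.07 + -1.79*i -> [6.07, 4.28, 2.49, 0.7, -1.09]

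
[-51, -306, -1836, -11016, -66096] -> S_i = -51*6^i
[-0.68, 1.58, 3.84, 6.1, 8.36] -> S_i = -0.68 + 2.26*i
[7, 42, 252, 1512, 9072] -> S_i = 7*6^i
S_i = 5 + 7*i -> [5, 12, 19, 26, 33]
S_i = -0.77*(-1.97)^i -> [-0.77, 1.52, -2.99, 5.89, -11.6]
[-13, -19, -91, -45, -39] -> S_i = Random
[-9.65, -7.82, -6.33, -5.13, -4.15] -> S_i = -9.65*0.81^i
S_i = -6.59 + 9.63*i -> [-6.59, 3.04, 12.67, 22.3, 31.93]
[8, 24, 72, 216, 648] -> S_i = 8*3^i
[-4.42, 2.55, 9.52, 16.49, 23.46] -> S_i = -4.42 + 6.97*i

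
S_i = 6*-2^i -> [6, -12, 24, -48, 96]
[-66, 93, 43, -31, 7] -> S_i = Random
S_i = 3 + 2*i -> [3, 5, 7, 9, 11]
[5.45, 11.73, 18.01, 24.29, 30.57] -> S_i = 5.45 + 6.28*i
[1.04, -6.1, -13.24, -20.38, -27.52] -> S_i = 1.04 + -7.14*i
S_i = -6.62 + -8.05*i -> [-6.62, -14.67, -22.72, -30.77, -38.82]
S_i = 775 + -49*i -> [775, 726, 677, 628, 579]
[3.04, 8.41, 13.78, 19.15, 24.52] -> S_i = 3.04 + 5.37*i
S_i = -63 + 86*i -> [-63, 23, 109, 195, 281]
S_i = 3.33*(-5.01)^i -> [3.33, -16.68, 83.58, -418.75, 2097.95]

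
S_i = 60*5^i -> [60, 300, 1500, 7500, 37500]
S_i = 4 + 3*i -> [4, 7, 10, 13, 16]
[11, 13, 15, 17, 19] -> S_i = 11 + 2*i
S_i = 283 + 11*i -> [283, 294, 305, 316, 327]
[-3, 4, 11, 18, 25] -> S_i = -3 + 7*i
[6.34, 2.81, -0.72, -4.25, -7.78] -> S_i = 6.34 + -3.53*i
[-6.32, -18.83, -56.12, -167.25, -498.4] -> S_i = -6.32*2.98^i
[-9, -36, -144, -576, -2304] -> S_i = -9*4^i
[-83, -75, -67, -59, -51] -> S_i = -83 + 8*i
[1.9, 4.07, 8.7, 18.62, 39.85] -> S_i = 1.90*2.14^i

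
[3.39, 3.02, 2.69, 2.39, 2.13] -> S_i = 3.39*0.89^i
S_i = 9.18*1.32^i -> [9.18, 12.12, 16.0, 21.11, 27.87]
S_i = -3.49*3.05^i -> [-3.49, -10.64, -32.47, -99.02, -302.01]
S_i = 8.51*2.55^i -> [8.51, 21.7, 55.34, 141.11, 359.82]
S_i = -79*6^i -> [-79, -474, -2844, -17064, -102384]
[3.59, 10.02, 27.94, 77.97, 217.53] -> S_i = 3.59*2.79^i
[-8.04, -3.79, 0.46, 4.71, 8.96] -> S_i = -8.04 + 4.25*i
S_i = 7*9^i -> [7, 63, 567, 5103, 45927]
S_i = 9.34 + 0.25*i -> [9.34, 9.59, 9.84, 10.09, 10.34]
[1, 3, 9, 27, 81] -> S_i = 1*3^i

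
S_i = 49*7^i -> [49, 343, 2401, 16807, 117649]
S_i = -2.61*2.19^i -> [-2.61, -5.72, -12.52, -27.41, -60.04]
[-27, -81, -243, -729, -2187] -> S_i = -27*3^i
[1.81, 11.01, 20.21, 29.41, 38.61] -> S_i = 1.81 + 9.20*i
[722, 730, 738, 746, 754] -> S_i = 722 + 8*i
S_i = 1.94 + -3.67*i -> [1.94, -1.73, -5.4, -9.07, -12.74]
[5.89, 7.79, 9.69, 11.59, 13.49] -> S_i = 5.89 + 1.90*i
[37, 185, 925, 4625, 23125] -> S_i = 37*5^i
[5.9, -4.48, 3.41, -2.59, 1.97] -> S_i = 5.90*(-0.76)^i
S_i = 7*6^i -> [7, 42, 252, 1512, 9072]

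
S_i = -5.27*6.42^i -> [-5.27, -33.83, -217.21, -1394.49, -8952.63]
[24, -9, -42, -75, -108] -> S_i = 24 + -33*i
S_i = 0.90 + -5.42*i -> [0.9, -4.52, -9.94, -15.36, -20.78]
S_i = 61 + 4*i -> [61, 65, 69, 73, 77]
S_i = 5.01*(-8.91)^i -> [5.01, -44.64, 397.73, -3543.81, 31575.38]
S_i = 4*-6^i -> [4, -24, 144, -864, 5184]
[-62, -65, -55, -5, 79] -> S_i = Random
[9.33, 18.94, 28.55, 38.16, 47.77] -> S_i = 9.33 + 9.61*i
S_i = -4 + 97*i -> [-4, 93, 190, 287, 384]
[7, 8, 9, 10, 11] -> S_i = 7 + 1*i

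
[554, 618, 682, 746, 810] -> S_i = 554 + 64*i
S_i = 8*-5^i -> [8, -40, 200, -1000, 5000]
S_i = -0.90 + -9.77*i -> [-0.9, -10.67, -20.44, -30.21, -39.98]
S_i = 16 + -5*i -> [16, 11, 6, 1, -4]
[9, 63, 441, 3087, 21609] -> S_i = 9*7^i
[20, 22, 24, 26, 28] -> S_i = 20 + 2*i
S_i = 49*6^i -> [49, 294, 1764, 10584, 63504]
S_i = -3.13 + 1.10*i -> [-3.13, -2.03, -0.93, 0.17, 1.27]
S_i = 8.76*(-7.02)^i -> [8.76, -61.5, 431.7, -3030.51, 21274.17]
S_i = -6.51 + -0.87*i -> [-6.51, -7.38, -8.25, -9.12, -9.99]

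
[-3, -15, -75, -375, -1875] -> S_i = -3*5^i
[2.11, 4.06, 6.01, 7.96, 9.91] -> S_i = 2.11 + 1.95*i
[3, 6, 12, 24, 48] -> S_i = 3*2^i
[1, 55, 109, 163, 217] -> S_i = 1 + 54*i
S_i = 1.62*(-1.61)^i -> [1.62, -2.61, 4.2, -6.76, 10.88]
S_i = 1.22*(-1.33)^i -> [1.22, -1.62, 2.16, -2.87, 3.82]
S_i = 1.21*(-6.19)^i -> [1.21, -7.49, 46.36, -286.98, 1776.43]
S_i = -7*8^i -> [-7, -56, -448, -3584, -28672]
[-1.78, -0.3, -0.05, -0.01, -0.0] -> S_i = -1.78*0.17^i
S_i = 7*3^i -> [7, 21, 63, 189, 567]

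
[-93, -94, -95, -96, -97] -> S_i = -93 + -1*i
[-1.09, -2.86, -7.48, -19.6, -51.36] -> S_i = -1.09*2.62^i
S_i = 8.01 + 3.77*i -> [8.01, 11.78, 15.55, 19.32, 23.09]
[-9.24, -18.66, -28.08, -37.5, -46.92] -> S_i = -9.24 + -9.42*i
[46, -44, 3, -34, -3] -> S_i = Random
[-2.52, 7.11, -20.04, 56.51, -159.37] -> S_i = -2.52*(-2.82)^i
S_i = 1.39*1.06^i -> [1.39, 1.47, 1.56, 1.66, 1.75]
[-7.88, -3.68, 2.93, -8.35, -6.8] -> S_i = Random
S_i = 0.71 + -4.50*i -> [0.71, -3.79, -8.29, -12.79, -17.29]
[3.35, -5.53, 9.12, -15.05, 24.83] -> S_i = 3.35*(-1.65)^i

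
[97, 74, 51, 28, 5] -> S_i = 97 + -23*i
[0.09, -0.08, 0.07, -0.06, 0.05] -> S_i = 0.09*(-0.85)^i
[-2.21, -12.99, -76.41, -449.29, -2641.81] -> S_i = -2.21*5.88^i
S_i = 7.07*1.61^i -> [7.07, 11.38, 18.33, 29.51, 47.5]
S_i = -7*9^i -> [-7, -63, -567, -5103, -45927]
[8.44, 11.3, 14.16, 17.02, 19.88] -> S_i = 8.44 + 2.86*i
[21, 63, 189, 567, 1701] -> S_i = 21*3^i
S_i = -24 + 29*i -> [-24, 5, 34, 63, 92]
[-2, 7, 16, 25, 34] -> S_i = -2 + 9*i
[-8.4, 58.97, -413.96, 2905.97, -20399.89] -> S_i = -8.40*(-7.02)^i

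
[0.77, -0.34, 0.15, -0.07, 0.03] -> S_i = 0.77*(-0.44)^i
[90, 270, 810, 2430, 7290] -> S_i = 90*3^i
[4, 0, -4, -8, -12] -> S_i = 4 + -4*i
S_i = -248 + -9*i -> [-248, -257, -266, -275, -284]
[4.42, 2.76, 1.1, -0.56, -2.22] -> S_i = 4.42 + -1.66*i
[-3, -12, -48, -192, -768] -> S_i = -3*4^i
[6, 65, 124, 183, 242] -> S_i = 6 + 59*i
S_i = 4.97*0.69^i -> [4.97, 3.43, 2.37, 1.63, 1.13]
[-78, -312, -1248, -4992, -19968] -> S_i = -78*4^i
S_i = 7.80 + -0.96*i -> [7.8, 6.84, 5.88, 4.92, 3.96]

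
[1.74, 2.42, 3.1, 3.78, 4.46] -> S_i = 1.74 + 0.68*i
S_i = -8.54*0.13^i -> [-8.54, -1.11, -0.14, -0.02, -0.0]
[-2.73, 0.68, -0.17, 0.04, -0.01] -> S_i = -2.73*(-0.25)^i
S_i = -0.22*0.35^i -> [-0.22, -0.08, -0.03, -0.01, -0.0]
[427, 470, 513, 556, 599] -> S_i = 427 + 43*i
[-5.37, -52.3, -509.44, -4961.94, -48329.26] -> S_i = -5.37*9.74^i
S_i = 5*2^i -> [5, 10, 20, 40, 80]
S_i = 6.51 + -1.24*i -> [6.51, 5.27, 4.03, 2.79, 1.55]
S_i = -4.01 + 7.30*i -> [-4.01, 3.29, 10.59, 17.89, 25.19]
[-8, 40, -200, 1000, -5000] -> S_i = -8*-5^i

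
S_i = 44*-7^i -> [44, -308, 2156, -15092, 105644]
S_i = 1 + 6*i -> [1, 7, 13, 19, 25]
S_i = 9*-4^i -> [9, -36, 144, -576, 2304]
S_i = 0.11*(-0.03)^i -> [0.11, -0.0, 0.0, -0.0, 0.0]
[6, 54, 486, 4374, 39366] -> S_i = 6*9^i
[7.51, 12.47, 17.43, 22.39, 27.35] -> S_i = 7.51 + 4.96*i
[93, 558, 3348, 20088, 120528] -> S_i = 93*6^i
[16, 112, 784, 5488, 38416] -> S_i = 16*7^i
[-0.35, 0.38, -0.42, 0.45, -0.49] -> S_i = -0.35*(-1.09)^i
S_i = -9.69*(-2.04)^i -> [-9.69, 19.77, -40.33, 82.26, -167.82]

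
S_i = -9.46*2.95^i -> [-9.46, -27.91, -82.33, -242.86, -716.44]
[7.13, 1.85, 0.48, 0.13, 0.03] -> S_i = 7.13*0.26^i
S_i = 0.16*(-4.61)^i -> [0.16, -0.74, 3.4, -15.68, 72.26]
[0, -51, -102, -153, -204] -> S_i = 0 + -51*i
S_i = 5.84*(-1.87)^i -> [5.84, -10.92, 20.42, -38.19, 71.41]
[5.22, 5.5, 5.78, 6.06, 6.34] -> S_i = 5.22 + 0.28*i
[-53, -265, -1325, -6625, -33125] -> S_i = -53*5^i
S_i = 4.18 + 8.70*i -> [4.18, 12.88, 21.58, 30.28, 38.98]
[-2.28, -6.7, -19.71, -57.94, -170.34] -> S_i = -2.28*2.94^i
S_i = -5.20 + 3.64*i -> [-5.2, -1.56, 2.08, 5.72, 9.36]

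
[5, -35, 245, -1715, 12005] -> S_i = 5*-7^i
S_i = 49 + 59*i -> [49, 108, 167, 226, 285]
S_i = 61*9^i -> [61, 549, 4941, 44469, 400221]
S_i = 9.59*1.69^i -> [9.59, 16.21, 27.39, 46.29, 78.23]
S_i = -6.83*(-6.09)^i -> [-6.83, 41.59, -253.31, 1542.67, -9394.85]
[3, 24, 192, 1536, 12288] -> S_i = 3*8^i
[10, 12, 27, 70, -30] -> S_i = Random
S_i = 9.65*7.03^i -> [9.65, 67.84, 476.91, 3352.69, 23569.4]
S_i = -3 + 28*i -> [-3, 25, 53, 81, 109]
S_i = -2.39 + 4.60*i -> [-2.39, 2.21, 6.81, 11.41, 16.01]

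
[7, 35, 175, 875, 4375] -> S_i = 7*5^i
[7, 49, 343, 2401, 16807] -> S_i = 7*7^i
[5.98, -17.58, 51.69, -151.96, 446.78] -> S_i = 5.98*(-2.94)^i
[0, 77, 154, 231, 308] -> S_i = 0 + 77*i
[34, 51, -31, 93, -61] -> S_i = Random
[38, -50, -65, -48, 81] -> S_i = Random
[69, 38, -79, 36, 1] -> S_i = Random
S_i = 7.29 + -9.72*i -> [7.29, -2.43, -12.15, -21.87, -31.59]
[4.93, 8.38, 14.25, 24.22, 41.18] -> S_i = 4.93*1.70^i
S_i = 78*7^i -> [78, 546, 3822, 26754, 187278]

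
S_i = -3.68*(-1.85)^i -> [-3.68, 6.81, -12.59, 23.3, -43.11]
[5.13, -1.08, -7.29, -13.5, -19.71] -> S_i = 5.13 + -6.21*i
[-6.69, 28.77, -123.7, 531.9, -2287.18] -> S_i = -6.69*(-4.30)^i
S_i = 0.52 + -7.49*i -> [0.52, -6.97, -14.46, -21.95, -29.44]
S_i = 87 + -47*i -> [87, 40, -7, -54, -101]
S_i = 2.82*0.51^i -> [2.82, 1.44, 0.73, 0.37, 0.19]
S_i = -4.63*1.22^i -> [-4.63, -5.65, -6.89, -8.41, -10.26]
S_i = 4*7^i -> [4, 28, 196, 1372, 9604]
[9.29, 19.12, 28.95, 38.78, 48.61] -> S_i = 9.29 + 9.83*i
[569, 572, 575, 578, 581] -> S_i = 569 + 3*i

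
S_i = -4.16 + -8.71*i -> [-4.16, -12.87, -21.58, -30.29, -39.0]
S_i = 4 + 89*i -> [4, 93, 182, 271, 360]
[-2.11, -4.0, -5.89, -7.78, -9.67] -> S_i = -2.11 + -1.89*i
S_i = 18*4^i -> [18, 72, 288, 1152, 4608]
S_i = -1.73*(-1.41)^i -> [-1.73, 2.44, -3.44, 4.85, -6.84]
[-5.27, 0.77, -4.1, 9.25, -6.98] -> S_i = Random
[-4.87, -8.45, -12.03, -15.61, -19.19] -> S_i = -4.87 + -3.58*i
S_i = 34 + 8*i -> [34, 42, 50, 58, 66]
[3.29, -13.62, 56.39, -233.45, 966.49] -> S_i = 3.29*(-4.14)^i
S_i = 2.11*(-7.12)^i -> [2.11, -15.02, 106.97, -761.59, 5422.54]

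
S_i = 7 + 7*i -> [7, 14, 21, 28, 35]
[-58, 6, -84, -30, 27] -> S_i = Random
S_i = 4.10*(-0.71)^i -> [4.1, -2.91, 2.07, -1.47, 1.04]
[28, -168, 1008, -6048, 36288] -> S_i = 28*-6^i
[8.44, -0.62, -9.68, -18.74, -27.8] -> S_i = 8.44 + -9.06*i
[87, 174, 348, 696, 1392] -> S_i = 87*2^i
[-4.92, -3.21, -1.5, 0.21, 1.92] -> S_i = -4.92 + 1.71*i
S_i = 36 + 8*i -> [36, 44, 52, 60, 68]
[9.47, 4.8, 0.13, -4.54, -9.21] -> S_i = 9.47 + -4.67*i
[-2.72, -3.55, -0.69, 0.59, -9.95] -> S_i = Random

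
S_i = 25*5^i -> [25, 125, 625, 3125, 15625]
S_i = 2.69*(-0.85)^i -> [2.69, -2.29, 1.94, -1.65, 1.4]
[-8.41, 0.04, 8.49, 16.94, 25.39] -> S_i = -8.41 + 8.45*i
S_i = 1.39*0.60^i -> [1.39, 0.83, 0.5, 0.3, 0.18]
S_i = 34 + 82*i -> [34, 116, 198, 280, 362]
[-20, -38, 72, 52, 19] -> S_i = Random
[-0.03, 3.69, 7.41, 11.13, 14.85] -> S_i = -0.03 + 3.72*i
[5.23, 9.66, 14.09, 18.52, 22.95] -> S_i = 5.23 + 4.43*i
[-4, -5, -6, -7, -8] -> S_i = -4 + -1*i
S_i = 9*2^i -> [9, 18, 36, 72, 144]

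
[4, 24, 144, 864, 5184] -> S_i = 4*6^i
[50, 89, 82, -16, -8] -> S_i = Random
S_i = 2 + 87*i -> [2, 89, 176, 263, 350]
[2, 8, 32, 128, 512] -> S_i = 2*4^i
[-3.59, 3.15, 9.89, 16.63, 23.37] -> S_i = -3.59 + 6.74*i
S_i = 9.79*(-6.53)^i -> [9.79, -63.93, 417.45, -2725.98, 17800.63]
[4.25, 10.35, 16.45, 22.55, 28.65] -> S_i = 4.25 + 6.10*i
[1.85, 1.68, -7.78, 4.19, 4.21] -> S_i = Random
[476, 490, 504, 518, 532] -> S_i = 476 + 14*i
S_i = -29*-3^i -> [-29, 87, -261, 783, -2349]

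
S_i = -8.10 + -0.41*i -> [-8.1, -8.51, -8.92, -9.33, -9.74]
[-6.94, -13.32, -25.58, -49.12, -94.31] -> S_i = -6.94*1.92^i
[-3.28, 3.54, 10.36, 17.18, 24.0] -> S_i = -3.28 + 6.82*i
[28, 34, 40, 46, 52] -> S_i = 28 + 6*i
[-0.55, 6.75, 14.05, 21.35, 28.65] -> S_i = -0.55 + 7.30*i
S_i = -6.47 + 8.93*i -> [-6.47, 2.46, 11.39, 20.32, 29.25]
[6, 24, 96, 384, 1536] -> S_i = 6*4^i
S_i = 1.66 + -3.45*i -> [1.66, -1.79, -5.24, -8.69, -12.14]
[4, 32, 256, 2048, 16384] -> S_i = 4*8^i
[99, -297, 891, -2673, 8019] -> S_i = 99*-3^i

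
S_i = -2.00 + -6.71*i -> [-2.0, -8.71, -15.42, -22.13, -28.84]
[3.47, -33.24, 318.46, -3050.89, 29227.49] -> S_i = 3.47*(-9.58)^i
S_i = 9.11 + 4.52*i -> [9.11, 13.63, 18.15, 22.67, 27.19]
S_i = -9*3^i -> [-9, -27, -81, -243, -729]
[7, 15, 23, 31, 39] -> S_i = 7 + 8*i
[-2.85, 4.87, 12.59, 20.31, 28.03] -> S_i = -2.85 + 7.72*i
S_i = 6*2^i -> [6, 12, 24, 48, 96]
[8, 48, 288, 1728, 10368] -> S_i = 8*6^i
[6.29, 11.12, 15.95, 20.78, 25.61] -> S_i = 6.29 + 4.83*i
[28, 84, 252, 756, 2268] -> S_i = 28*3^i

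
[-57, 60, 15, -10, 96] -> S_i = Random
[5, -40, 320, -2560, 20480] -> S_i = 5*-8^i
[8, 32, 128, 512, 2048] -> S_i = 8*4^i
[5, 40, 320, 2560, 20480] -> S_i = 5*8^i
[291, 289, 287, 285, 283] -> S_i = 291 + -2*i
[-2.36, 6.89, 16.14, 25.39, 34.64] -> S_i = -2.36 + 9.25*i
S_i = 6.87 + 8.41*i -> [6.87, 15.28, 23.69, 32.1, 40.51]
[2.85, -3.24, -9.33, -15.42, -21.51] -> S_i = 2.85 + -6.09*i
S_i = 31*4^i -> [31, 124, 496, 1984, 7936]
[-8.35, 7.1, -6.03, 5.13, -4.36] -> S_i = -8.35*(-0.85)^i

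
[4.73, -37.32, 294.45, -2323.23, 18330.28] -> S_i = 4.73*(-7.89)^i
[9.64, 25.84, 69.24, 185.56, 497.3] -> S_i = 9.64*2.68^i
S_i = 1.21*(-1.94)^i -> [1.21, -2.35, 4.55, -8.83, 17.14]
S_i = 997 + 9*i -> [997, 1006, 1015, 1024, 1033]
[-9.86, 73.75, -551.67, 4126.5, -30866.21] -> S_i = -9.86*(-7.48)^i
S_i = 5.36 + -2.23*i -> [5.36, 3.13, 0.9, -1.33, -3.56]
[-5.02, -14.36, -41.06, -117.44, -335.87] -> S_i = -5.02*2.86^i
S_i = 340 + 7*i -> [340, 347, 354, 361, 368]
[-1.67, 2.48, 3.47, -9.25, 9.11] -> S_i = Random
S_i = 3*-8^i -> [3, -24, 192, -1536, 12288]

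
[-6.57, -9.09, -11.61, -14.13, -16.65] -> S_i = -6.57 + -2.52*i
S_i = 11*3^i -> [11, 33, 99, 297, 891]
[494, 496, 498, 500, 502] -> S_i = 494 + 2*i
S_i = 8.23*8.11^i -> [8.23, 66.75, 541.3, 4389.98, 35602.73]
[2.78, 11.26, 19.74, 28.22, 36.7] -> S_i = 2.78 + 8.48*i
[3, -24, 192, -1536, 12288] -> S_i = 3*-8^i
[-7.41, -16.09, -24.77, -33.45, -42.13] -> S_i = -7.41 + -8.68*i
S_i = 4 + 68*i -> [4, 72, 140, 208, 276]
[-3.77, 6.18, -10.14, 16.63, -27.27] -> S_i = -3.77*(-1.64)^i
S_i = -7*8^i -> [-7, -56, -448, -3584, -28672]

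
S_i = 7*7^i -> [7, 49, 343, 2401, 16807]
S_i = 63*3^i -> [63, 189, 567, 1701, 5103]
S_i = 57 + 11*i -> [57, 68, 79, 90, 101]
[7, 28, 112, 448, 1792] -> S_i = 7*4^i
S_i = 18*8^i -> [18, 144, 1152, 9216, 73728]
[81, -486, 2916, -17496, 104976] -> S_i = 81*-6^i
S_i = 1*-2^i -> [1, -2, 4, -8, 16]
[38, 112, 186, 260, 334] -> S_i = 38 + 74*i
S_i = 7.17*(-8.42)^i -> [7.17, -60.37, 508.33, -4280.11, 36038.57]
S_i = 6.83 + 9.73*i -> [6.83, 16.56, 26.29, 36.02, 45.75]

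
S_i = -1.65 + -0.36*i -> [-1.65, -2.01, -2.37, -2.73, -3.09]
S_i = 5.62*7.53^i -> [5.62, 42.32, 318.66, 2399.5, 18068.26]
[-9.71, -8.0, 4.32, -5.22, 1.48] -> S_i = Random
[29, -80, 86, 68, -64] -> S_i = Random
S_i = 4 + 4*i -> [4, 8, 12, 16, 20]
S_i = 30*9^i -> [30, 270, 2430, 21870, 196830]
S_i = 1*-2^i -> [1, -2, 4, -8, 16]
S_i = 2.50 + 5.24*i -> [2.5, 7.74, 12.98, 18.22, 23.46]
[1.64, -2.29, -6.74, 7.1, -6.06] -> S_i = Random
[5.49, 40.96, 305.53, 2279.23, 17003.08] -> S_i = 5.49*7.46^i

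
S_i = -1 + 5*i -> [-1, 4, 9, 14, 19]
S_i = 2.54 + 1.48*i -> [2.54, 4.02, 5.5, 6.98, 8.46]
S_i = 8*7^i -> [8, 56, 392, 2744, 19208]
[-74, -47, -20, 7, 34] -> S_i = -74 + 27*i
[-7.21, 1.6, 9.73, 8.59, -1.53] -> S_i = Random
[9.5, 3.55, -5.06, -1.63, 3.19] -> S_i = Random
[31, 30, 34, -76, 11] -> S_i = Random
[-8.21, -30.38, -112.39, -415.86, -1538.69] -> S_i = -8.21*3.70^i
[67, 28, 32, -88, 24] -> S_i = Random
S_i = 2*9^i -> [2, 18, 162, 1458, 13122]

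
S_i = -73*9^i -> [-73, -657, -5913, -53217, -478953]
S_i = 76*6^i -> [76, 456, 2736, 16416, 98496]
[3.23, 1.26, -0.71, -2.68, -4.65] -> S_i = 3.23 + -1.97*i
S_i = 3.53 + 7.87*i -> [3.53, 11.4, 19.27, 27.14, 35.01]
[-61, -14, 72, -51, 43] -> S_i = Random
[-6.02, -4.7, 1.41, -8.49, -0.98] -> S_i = Random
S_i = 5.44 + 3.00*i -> [5.44, 8.44, 11.44, 14.44, 17.44]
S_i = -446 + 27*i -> [-446, -419, -392, -365, -338]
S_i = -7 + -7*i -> [-7, -14, -21, -28, -35]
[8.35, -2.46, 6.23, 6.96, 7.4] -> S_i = Random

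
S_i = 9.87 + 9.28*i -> [9.87, 19.15, 28.43, 37.71, 46.99]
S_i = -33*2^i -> [-33, -66, -132, -264, -528]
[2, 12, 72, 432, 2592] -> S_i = 2*6^i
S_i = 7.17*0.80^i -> [7.17, 5.74, 4.59, 3.67, 2.94]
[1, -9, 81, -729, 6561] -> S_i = 1*-9^i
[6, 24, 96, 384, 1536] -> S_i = 6*4^i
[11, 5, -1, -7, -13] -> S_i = 11 + -6*i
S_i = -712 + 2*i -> [-712, -710, -708, -706, -704]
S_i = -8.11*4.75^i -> [-8.11, -38.52, -182.98, -869.16, -4128.53]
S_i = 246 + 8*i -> [246, 254, 262, 270, 278]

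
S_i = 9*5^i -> [9, 45, 225, 1125, 5625]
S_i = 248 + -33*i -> [248, 215, 182, 149, 116]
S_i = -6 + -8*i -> [-6, -14, -22, -30, -38]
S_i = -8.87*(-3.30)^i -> [-8.87, 29.27, -96.59, 318.76, -1051.91]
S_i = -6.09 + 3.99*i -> [-6.09, -2.1, 1.89, 5.88, 9.87]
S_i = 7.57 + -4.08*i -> [7.57, 3.49, -0.59, -4.67, -8.75]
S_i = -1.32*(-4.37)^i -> [-1.32, 5.77, -25.21, 110.16, -481.39]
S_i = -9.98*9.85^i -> [-9.98, -98.3, -968.28, -9537.6, -93945.39]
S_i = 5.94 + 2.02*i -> [5.94, 7.96, 9.98, 12.0, 14.02]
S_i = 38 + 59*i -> [38, 97, 156, 215, 274]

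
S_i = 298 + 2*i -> [298, 300, 302, 304, 306]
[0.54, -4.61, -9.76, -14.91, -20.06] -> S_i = 0.54 + -5.15*i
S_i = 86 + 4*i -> [86, 90, 94, 98, 102]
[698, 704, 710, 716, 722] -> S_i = 698 + 6*i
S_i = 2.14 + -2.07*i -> [2.14, 0.07, -2.0, -4.07, -6.14]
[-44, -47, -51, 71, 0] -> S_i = Random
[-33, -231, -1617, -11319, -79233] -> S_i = -33*7^i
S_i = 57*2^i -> [57, 114, 228, 456, 912]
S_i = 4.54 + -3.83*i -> [4.54, 0.71, -3.12, -6.95, -10.78]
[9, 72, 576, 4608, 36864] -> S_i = 9*8^i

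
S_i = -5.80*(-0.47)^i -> [-5.8, 2.73, -1.28, 0.6, -0.28]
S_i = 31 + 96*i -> [31, 127, 223, 319, 415]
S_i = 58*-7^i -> [58, -406, 2842, -19894, 139258]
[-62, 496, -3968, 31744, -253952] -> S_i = -62*-8^i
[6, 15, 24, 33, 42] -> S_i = 6 + 9*i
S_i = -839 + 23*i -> [-839, -816, -793, -770, -747]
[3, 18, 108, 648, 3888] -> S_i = 3*6^i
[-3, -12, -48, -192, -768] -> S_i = -3*4^i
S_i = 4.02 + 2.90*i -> [4.02, 6.92, 9.82, 12.72, 15.62]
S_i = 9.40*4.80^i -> [9.4, 45.12, 216.58, 1039.56, 4989.91]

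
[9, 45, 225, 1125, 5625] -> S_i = 9*5^i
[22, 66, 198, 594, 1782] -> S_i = 22*3^i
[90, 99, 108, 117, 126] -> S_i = 90 + 9*i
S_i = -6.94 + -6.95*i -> [-6.94, -13.89, -20.84, -27.79, -34.74]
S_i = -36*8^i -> [-36, -288, -2304, -18432, -147456]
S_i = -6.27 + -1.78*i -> [-6.27, -8.05, -9.83, -11.61, -13.39]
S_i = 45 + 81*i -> [45, 126, 207, 288, 369]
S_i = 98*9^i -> [98, 882, 7938, 71442, 642978]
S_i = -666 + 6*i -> [-666, -660, -654, -648, -642]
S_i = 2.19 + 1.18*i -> [2.19, 3.37, 4.55, 5.73, 6.91]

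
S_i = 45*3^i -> [45, 135, 405, 1215, 3645]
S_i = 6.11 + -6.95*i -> [6.11, -0.84, -7.79, -14.74, -21.69]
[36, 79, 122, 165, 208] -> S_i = 36 + 43*i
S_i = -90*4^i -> [-90, -360, -1440, -5760, -23040]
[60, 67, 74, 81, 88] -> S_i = 60 + 7*i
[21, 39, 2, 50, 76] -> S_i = Random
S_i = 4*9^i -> [4, 36, 324, 2916, 26244]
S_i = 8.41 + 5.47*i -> [8.41, 13.88, 19.35, 24.82, 30.29]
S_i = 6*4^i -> [6, 24, 96, 384, 1536]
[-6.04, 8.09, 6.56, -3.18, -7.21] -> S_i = Random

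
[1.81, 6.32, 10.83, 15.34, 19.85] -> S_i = 1.81 + 4.51*i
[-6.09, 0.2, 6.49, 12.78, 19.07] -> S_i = -6.09 + 6.29*i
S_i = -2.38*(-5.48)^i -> [-2.38, 13.04, -71.47, 391.67, -2146.34]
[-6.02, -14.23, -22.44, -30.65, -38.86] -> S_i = -6.02 + -8.21*i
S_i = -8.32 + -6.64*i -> [-8.32, -14.96, -21.6, -28.24, -34.88]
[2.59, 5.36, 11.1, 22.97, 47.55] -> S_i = 2.59*2.07^i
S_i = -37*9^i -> [-37, -333, -2997, -26973, -242757]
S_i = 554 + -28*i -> [554, 526, 498, 470, 442]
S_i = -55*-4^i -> [-55, 220, -880, 3520, -14080]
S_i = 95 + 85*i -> [95, 180, 265, 350, 435]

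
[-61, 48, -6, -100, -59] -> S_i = Random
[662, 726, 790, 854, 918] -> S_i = 662 + 64*i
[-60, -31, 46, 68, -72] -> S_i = Random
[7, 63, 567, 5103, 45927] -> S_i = 7*9^i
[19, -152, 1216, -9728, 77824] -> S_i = 19*-8^i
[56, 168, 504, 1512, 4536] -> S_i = 56*3^i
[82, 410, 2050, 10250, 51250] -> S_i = 82*5^i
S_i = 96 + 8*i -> [96, 104, 112, 120, 128]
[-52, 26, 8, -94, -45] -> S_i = Random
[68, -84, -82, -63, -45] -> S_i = Random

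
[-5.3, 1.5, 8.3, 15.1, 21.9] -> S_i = -5.30 + 6.80*i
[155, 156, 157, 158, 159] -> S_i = 155 + 1*i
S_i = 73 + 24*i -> [73, 97, 121, 145, 169]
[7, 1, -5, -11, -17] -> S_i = 7 + -6*i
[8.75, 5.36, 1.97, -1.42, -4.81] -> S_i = 8.75 + -3.39*i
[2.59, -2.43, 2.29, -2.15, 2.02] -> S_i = 2.59*(-0.94)^i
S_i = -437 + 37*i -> [-437, -400, -363, -326, -289]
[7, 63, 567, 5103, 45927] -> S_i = 7*9^i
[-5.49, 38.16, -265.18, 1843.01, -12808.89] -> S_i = -5.49*(-6.95)^i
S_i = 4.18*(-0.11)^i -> [4.18, -0.46, 0.05, -0.01, 0.0]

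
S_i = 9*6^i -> [9, 54, 324, 1944, 11664]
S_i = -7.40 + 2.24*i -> [-7.4, -5.16, -2.92, -0.68, 1.56]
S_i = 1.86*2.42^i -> [1.86, 4.5, 10.89, 26.36, 63.79]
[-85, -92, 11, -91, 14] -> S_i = Random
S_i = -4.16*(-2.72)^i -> [-4.16, 11.32, -30.78, 83.71, -227.7]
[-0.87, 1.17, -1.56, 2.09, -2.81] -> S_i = -0.87*(-1.34)^i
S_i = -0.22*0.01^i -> [-0.22, -0.0, -0.0, -0.0, -0.0]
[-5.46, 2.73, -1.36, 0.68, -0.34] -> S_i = -5.46*(-0.50)^i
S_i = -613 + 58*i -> [-613, -555, -497, -439, -381]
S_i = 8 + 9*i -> [8, 17, 26, 35, 44]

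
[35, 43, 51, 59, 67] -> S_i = 35 + 8*i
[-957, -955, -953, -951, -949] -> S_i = -957 + 2*i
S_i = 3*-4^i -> [3, -12, 48, -192, 768]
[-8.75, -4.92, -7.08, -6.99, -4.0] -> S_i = Random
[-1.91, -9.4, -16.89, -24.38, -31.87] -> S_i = -1.91 + -7.49*i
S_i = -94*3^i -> [-94, -282, -846, -2538, -7614]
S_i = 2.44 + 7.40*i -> [2.44, 9.84, 17.24, 24.64, 32.04]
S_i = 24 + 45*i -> [24, 69, 114, 159, 204]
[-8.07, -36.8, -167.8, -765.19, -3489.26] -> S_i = -8.07*4.56^i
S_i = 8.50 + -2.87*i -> [8.5, 5.63, 2.76, -0.11, -2.98]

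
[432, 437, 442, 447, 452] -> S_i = 432 + 5*i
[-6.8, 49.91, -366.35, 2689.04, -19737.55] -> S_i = -6.80*(-7.34)^i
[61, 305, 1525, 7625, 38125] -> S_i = 61*5^i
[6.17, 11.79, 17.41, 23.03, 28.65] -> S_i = 6.17 + 5.62*i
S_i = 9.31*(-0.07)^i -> [9.31, -0.65, 0.05, -0.0, 0.0]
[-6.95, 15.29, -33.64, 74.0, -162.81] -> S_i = -6.95*(-2.20)^i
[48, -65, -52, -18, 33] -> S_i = Random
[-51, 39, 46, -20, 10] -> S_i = Random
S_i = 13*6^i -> [13, 78, 468, 2808, 16848]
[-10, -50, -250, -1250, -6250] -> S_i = -10*5^i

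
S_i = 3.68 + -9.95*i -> [3.68, -6.27, -16.22, -26.17, -36.12]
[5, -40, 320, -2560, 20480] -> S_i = 5*-8^i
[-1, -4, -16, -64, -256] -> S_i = -1*4^i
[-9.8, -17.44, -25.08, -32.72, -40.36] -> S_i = -9.80 + -7.64*i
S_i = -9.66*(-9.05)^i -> [-9.66, 87.42, -791.18, 7160.16, -64799.47]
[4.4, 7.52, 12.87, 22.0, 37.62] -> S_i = 4.40*1.71^i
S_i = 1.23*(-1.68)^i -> [1.23, -2.07, 3.47, -5.83, 9.8]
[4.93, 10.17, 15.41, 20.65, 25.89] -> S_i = 4.93 + 5.24*i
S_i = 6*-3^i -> [6, -18, 54, -162, 486]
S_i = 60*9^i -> [60, 540, 4860, 43740, 393660]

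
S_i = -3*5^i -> [-3, -15, -75, -375, -1875]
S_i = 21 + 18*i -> [21, 39, 57, 75, 93]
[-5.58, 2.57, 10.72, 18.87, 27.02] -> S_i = -5.58 + 8.15*i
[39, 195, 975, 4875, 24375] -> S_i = 39*5^i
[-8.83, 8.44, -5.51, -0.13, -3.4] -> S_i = Random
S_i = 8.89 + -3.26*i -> [8.89, 5.63, 2.37, -0.89, -4.15]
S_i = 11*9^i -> [11, 99, 891, 8019, 72171]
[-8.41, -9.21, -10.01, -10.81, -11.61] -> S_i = -8.41 + -0.80*i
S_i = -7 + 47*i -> [-7, 40, 87, 134, 181]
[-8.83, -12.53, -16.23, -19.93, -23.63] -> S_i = -8.83 + -3.70*i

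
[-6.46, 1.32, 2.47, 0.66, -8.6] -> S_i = Random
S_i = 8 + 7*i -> [8, 15, 22, 29, 36]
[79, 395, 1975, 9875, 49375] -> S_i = 79*5^i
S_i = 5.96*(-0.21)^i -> [5.96, -1.25, 0.26, -0.06, 0.01]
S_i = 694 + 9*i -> [694, 703, 712, 721, 730]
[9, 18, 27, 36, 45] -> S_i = 9 + 9*i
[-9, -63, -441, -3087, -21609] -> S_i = -9*7^i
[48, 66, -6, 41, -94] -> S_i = Random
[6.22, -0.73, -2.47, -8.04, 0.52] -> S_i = Random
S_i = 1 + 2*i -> [1, 3, 5, 7, 9]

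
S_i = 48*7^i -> [48, 336, 2352, 16464, 115248]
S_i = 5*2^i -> [5, 10, 20, 40, 80]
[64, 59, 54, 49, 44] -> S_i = 64 + -5*i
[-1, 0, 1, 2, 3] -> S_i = -1 + 1*i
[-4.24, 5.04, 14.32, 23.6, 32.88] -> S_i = -4.24 + 9.28*i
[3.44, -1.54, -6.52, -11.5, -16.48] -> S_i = 3.44 + -4.98*i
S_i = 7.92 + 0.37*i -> [7.92, 8.29, 8.66, 9.03, 9.4]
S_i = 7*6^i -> [7, 42, 252, 1512, 9072]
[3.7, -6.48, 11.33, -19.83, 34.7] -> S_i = 3.70*(-1.75)^i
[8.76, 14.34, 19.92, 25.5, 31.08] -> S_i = 8.76 + 5.58*i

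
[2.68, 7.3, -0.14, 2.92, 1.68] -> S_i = Random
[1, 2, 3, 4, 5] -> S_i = 1 + 1*i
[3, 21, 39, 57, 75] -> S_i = 3 + 18*i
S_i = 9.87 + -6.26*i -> [9.87, 3.61, -2.65, -8.91, -15.17]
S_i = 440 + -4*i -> [440, 436, 432, 428, 424]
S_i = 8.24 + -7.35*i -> [8.24, 0.89, -6.46, -13.81, -21.16]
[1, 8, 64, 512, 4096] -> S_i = 1*8^i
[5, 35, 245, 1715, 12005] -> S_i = 5*7^i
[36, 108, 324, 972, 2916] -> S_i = 36*3^i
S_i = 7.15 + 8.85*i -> [7.15, 16.0, 24.85, 33.7, 42.55]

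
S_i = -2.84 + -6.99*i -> [-2.84, -9.83, -16.82, -23.81, -30.8]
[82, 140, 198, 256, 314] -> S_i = 82 + 58*i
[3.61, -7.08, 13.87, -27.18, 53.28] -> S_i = 3.61*(-1.96)^i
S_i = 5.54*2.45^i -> [5.54, 13.57, 33.25, 81.47, 199.61]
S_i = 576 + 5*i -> [576, 581, 586, 591, 596]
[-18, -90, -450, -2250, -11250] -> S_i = -18*5^i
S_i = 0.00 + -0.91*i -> [0.0, -0.91, -1.82, -2.73, -3.64]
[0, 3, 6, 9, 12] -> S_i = 0 + 3*i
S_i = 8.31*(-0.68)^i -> [8.31, -5.65, 3.84, -2.61, 1.78]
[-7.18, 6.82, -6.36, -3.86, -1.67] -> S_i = Random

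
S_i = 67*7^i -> [67, 469, 3283, 22981, 160867]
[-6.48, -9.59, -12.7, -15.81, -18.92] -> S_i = -6.48 + -3.11*i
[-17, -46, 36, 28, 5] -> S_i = Random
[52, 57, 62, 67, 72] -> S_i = 52 + 5*i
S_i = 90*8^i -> [90, 720, 5760, 46080, 368640]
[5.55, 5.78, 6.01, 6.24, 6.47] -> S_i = 5.55 + 0.23*i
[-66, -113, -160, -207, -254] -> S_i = -66 + -47*i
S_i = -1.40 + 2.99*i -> [-1.4, 1.59, 4.58, 7.57, 10.56]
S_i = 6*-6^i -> [6, -36, 216, -1296, 7776]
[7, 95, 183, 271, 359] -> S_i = 7 + 88*i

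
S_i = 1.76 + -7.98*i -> [1.76, -6.22, -14.2, -22.18, -30.16]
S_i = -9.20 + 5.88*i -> [-9.2, -3.32, 2.56, 8.44, 14.32]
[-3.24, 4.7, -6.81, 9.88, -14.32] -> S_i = -3.24*(-1.45)^i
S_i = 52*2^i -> [52, 104, 208, 416, 832]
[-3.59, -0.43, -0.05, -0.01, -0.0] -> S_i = -3.59*0.12^i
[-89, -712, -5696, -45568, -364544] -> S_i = -89*8^i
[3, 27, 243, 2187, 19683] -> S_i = 3*9^i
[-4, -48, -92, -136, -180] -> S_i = -4 + -44*i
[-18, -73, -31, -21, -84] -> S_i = Random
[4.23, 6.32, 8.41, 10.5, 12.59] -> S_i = 4.23 + 2.09*i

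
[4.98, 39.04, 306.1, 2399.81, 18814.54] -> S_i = 4.98*7.84^i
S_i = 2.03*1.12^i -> [2.03, 2.27, 2.55, 2.85, 3.19]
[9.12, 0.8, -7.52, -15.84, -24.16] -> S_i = 9.12 + -8.32*i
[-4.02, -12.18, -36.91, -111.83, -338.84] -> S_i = -4.02*3.03^i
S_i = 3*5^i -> [3, 15, 75, 375, 1875]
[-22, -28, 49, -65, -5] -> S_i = Random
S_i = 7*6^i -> [7, 42, 252, 1512, 9072]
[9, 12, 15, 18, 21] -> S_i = 9 + 3*i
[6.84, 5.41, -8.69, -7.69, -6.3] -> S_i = Random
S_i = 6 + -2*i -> [6, 4, 2, 0, -2]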